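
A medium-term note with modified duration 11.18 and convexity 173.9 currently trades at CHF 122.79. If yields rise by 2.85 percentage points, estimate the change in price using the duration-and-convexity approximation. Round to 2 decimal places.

Duration effect: -D_mod·Δy = -11.18 × (+0.0285) = -0.318630
Convexity effect: ½·C·(Δy)² = 0.5 × 173.9 × (0.0285)² = +0.0706251375
ΔP/P ≈ -0.318630 + 0.0706251375 = -0.2480048625
ΔP ≈ 122.79 × (-0.2480048625) = -30.452517066375.

-CHF 30.45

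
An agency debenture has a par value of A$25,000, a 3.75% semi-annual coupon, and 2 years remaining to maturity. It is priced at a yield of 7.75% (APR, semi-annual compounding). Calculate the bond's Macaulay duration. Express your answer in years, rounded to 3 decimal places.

1.943 years

Periodic yield y = 0.03875. Discount each cash flow and weight by its period:
  t   CF        PV=CF/(1+0.03875)^t    t·PV
  1       468.75       451.2635       451.2635
  2       468.75       434.4294       868.8588
  3       468.75       418.2232     1,254.6697
  4    25,468.75    21,875.7768    87,503.1071
  Σ                 23,179.6930    90,077.8992
Price P = Σ PV = 23,179.6930.
Macaulay duration = Σ(t·PV) / P = 90,077.8992 / 23,179.6930 = 3.88607 half-year periods.
In years: 3.88607 / 2 = 1.94303 years.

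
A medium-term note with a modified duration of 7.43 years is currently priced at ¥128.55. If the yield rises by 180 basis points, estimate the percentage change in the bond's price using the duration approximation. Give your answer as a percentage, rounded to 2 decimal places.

Duration approximation: ΔP/P ≈ -D_mod · Δy = -7.43 × (+0.018) = -0.133740.
As a percentage: -13.3740%.

-13.37%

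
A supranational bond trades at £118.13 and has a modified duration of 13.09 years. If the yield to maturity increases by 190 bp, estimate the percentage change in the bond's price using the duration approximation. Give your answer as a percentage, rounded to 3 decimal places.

Duration approximation: ΔP/P ≈ -D_mod · Δy = -13.09 × (+0.019) = -0.248710.
As a percentage: -24.8710%.

-24.871%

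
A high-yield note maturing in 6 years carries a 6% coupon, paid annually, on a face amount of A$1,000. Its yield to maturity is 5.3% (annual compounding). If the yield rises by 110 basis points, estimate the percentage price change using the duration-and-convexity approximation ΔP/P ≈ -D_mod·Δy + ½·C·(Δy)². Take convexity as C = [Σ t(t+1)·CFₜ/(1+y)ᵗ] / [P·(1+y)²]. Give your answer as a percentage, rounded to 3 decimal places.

-5.271%

With y = 0.053:
  t   CF        PV=CF/(1+0.053)^t    t·PV        t(t+1)·PV
  1        60.00        56.9801        56.9801         113.9601
  2        60.00        54.1121       108.2242         324.6727
  3        60.00        51.3885       154.1656         616.6623
  4        60.00        48.8020       195.2081         976.0403
  5        60.00        46.3457       231.7285       1,390.3708
  6     1,060.00       777.5631     4,665.3786      32,657.6499
  Σ                  1,035.1915     5,411.6849      36,079.3561
P = 1,035.1915; D_Mac = 5.22771 yrs; D_mod = 4.96459 yrs; C = 31.43267.
Duration effect: -4.96459 × (+0.011) = -0.054610
Convexity effect: 0.5 × 31.43267 × (0.011)² = +0.0019017
ΔP/P ≈ -0.054610 + 0.0019017 = -0.052709 = -5.2709%.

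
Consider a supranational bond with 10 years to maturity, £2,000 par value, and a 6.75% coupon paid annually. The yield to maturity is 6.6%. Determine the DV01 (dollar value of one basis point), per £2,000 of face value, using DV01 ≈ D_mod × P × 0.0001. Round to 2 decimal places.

£1.44

Periodic yield y = 0.066.
  t   CF        PV=CF/(1+0.066)^t    t·PV
  1       135.00       126.6417       126.6417
  2       135.00       118.8008       237.6016
  3       135.00       111.4454       334.3362
  4       135.00       104.5454       418.1816
  5       135.00        98.0726       490.3631
  6       135.00        92.0006       552.0034
  7       135.00        86.3045       604.1314
  8       135.00        80.9610       647.6884
  9       135.00        75.9485       683.5361
  10    2,135.00     1,126.7455    11,267.4550
  Σ                  2,021.4659    15,361.9384
P = 2,021.4659; D_Mac = 7.59941 yrs; D_mod = 7.12890 yrs.
DV01 ≈ 7.12890 × 2,021.4659 × 0.0001 = 1.441082.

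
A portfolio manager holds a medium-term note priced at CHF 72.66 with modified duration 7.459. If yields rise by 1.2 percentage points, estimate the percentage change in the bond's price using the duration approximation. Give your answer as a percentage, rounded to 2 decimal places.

-8.95%

Duration approximation: ΔP/P ≈ -D_mod · Δy = -7.459 × (+0.012) = -0.089508.
As a percentage: -8.9508%.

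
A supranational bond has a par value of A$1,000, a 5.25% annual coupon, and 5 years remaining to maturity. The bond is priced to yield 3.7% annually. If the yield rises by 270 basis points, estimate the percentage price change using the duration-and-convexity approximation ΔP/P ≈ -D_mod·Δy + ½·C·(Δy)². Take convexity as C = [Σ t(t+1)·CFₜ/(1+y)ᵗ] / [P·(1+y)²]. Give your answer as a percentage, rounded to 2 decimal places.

-10.94%

With y = 0.037:
  t   CF        PV=CF/(1+0.037)^t    t·PV        t(t+1)·PV
  1        52.50        50.6268        50.6268         101.2536
  2        52.50        48.8205        97.6409         292.9227
  3        52.50        47.0785       141.2356         564.9425
  4        52.50        45.3988       181.5952         907.9758
  5     1,052.50       877.6641     4,388.3204      26,329.9223
  Σ                  1,069.5887     4,859.4189      28,197.0170
P = 1,069.5887; D_Mac = 4.54326 yrs; D_mod = 4.38116 yrs; C = 24.51483.
Duration effect: -4.38116 × (+0.027) = -0.118291
Convexity effect: 0.5 × 24.51483 × (0.027)² = +0.0089357
ΔP/P ≈ -0.118291 + 0.0089357 = -0.109356 = -10.9356%.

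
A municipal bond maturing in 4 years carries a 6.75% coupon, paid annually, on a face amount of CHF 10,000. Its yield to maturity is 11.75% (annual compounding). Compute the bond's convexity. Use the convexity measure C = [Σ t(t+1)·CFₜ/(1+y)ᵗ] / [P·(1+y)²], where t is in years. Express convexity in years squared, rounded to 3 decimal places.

13.907

With y = 0.1175:
  t   CF        PV=CF/(1+0.1175)^t    t·PV        t(t+1)·PV
  1       675.00       604.0268       604.0268       1,208.0537
  2       675.00       540.5162     1,081.0324       3,243.0972
  3       675.00       483.6834     1,451.0502       5,804.2007
  4    10,675.00     6,845.0678    27,380.2713     136,901.3567
  Σ                  8,473.2943    30,516.3808     147,156.7083
P = 8,473.2943.
Convexity = Σ t(t+1)·PV / [P·(1+y)²] = 147,156.7083 / (8,473.2943 × 1.248806) = 13.90698.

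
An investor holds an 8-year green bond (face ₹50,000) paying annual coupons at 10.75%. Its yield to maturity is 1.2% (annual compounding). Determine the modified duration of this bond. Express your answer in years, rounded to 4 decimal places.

Periodic yield y = 0.012. First find Macaulay duration:
  t   CF        PV=CF/(1+0.012)^t    t·PV
  1     5,375.00     5,311.2648     5,311.2648
  2     5,375.00     5,248.2854    10,496.5708
  3     5,375.00     5,186.0528    15,558.1583
  4     5,375.00     5,124.5581    20,498.2323
  5     5,375.00     5,063.7926    25,318.9628
  6     5,375.00     5,003.7476    30,022.4855
  7     5,375.00     4,944.4146    34,610.9023
  8    55,375.00    50,334.9497   402,679.5978
  Σ                 86,217.0655   544,496.1746
P = 86,217.0655; Macaulay duration = 544,496.1746 / 86,217.0655 = 6.31541 years.
Modified duration = D_Mac / (1 + y) = 6.31541 / 1.012 = 6.24052 years.

6.2405 years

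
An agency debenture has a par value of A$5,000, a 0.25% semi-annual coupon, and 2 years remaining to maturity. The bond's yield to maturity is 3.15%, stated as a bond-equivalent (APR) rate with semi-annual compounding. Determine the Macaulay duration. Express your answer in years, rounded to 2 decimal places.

Periodic yield y = 0.01575. Discount each cash flow and weight by its period:
  t   CF        PV=CF/(1+0.01575)^t    t·PV
  1         6.25         6.1531         6.1531
  2         6.25         6.0577        12.1154
  3         6.25         5.9638        17.8913
  4     5,006.25     4,702.8942    18,811.5768
  Σ                  4,721.0687    18,847.7365
Price P = Σ PV = 4,721.0687.
Macaulay duration = Σ(t·PV) / P = 18,847.7365 / 4,721.0687 = 3.99226 half-year periods.
In years: 3.99226 / 2 = 1.99613 years.

2.00 years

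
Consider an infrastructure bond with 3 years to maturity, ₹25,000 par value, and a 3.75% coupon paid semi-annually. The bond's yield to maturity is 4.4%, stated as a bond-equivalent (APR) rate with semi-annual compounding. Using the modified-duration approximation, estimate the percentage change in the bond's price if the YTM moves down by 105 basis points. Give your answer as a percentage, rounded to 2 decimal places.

Periodic yield y = 0.022. Modified duration first:
  t   CF        PV=CF/(1+0.022)^t    t·PV
  1       468.75       458.6595       458.6595
  2       468.75       448.7862       897.5724
  3       468.75       439.1254     1,317.3763
  4       468.75       429.6726     1,718.6905
  5       468.75       420.4233     2,102.1166
  6    25,468.75    22,351.2726   134,107.6357
  Σ                 24,547.9397   140,602.0511
P = 24,547.9397; D_Mac = 5.72765 half-year periods = 2.86383 yrs; D_mod = 2.86383/(1+0.022) = 2.80218 yrs.
ΔP/P ≈ -D_mod · Δy = -2.80218 × (-0.0105) = +0.029423 = +2.9423%.

+2.94%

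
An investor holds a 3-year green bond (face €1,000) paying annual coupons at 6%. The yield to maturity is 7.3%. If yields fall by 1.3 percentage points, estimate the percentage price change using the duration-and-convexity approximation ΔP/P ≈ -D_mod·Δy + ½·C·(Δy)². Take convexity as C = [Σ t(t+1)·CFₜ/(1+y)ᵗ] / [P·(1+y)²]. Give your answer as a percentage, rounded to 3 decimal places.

With y = 0.073:
  t   CF        PV=CF/(1+0.073)^t    t·PV        t(t+1)·PV
  1        60.00        55.9180        55.9180         111.8360
  2        60.00        52.1137       104.2274         312.6821
  3     1,060.00       858.0384     2,574.1151      10,296.4602
  Σ                    966.0700     2,734.2604      10,720.9783
P = 966.0700; D_Mac = 2.83029 yrs; D_mod = 2.63774 yrs; C = 9.63888.
Duration effect: -2.63774 × (-0.013) = +0.034291
Convexity effect: 0.5 × 9.63888 × (-0.013)² = +0.0008145
ΔP/P ≈ +0.034291 + 0.0008145 = +0.035105 = +3.5105%.

+3.511%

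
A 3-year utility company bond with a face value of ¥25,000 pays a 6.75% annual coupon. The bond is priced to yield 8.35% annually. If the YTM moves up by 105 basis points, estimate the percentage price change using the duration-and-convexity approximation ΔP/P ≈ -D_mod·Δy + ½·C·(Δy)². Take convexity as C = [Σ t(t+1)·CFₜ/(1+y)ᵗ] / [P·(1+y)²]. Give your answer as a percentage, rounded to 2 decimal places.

-2.67%

With y = 0.0835:
  t   CF        PV=CF/(1+0.0835)^t    t·PV        t(t+1)·PV
  1     1,687.50     1,557.4527     1,557.4527       3,114.9054
  2     1,687.50     1,437.4275     2,874.8550       8,624.5650
  3    26,687.50    20,980.7566    62,942.2698     251,769.0791
  Σ                 23,975.6368    67,374.5775     263,508.5496
P = 23,975.6368; D_Mac = 2.81013 yrs; D_mod = 2.59356 yrs; C = 9.36196.
Duration effect: -2.59356 × (+0.0105) = -0.027232
Convexity effect: 0.5 × 9.36196 × (0.0105)² = +0.0005161
ΔP/P ≈ -0.027232 + 0.0005161 = -0.026716 = -2.6716%.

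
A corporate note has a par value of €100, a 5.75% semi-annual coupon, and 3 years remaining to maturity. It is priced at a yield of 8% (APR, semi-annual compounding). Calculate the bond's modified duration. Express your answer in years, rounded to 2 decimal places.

Periodic yield y = 0.04. First find Macaulay duration:
  t   CF        PV=CF/(1+0.04)^t    t·PV
  1        2.875         2.7644         2.7644
  2        2.875         2.6581         5.3162
  3        2.875         2.5559         7.6676
  4        2.875         2.4576         9.8302
  5        2.875         2.3630        11.8152
  6      102.875        81.3036       487.8216
  Σ                     94.1026       525.2153
P = 94.1026; Macaulay duration = 525.2153 / 94.1026 = 5.58131 half-year periods = 2.79065 years.
Modified duration = D_Mac / (1 + y) = 2.79065 / 1.04 = 2.68332 years.

2.68 years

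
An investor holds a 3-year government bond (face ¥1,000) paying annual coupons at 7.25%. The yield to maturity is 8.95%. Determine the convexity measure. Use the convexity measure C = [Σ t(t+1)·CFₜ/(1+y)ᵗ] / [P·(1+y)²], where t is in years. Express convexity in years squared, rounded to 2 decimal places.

9.20

With y = 0.0895:
  t   CF        PV=CF/(1+0.0895)^t    t·PV        t(t+1)·PV
  1        72.50        66.5443        66.5443         133.0886
  2        72.50        61.0778       122.1556         366.4669
  3     1,072.50       829.3075     2,487.9225       9,951.6901
  Σ                    956.9296     2,676.6225      10,451.2456
P = 956.9296.
Convexity = Σ t(t+1)·PV / [P·(1+y)²] = 10,451.2456 / (956.9296 × 1.187010) = 9.20097.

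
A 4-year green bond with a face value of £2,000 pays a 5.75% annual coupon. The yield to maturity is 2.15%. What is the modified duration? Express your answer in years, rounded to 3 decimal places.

3.629 years

Periodic yield y = 0.0215. First find Macaulay duration:
  t   CF        PV=CF/(1+0.0215)^t    t·PV
  1       115.00       112.5795       112.5795
  2       115.00       110.2100       220.4200
  3       115.00       107.8904       323.6711
  4     2,115.00     1,942.4815     7,769.9259
  Σ                  2,273.1614     8,426.5967
P = 2,273.1614; Macaulay duration = 8,426.5967 / 2,273.1614 = 3.70699 years.
Modified duration = D_Mac / (1 + y) = 3.70699 / 1.0215 = 3.62897 years.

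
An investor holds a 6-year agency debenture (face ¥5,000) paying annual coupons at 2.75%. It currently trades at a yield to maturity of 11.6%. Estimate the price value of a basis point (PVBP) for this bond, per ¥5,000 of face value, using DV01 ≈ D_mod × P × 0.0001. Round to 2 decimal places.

Periodic yield y = 0.116.
  t   CF        PV=CF/(1+0.116)^t    t·PV
  1       137.50       123.2079       123.2079
  2       137.50       110.4013       220.8027
  3       137.50        98.9259       296.7778
  4       137.50        88.6433       354.5732
  5       137.50        79.4295       397.1474
  6     5,137.50     2,659.2959    15,955.7755
  Σ                  3,159.9038    17,348.2844
P = 3,159.9038; D_Mac = 5.49013 yrs; D_mod = 4.91947 yrs.
DV01 ≈ 4.91947 × 3,159.9038 × 0.0001 = 1.554506.

¥1.55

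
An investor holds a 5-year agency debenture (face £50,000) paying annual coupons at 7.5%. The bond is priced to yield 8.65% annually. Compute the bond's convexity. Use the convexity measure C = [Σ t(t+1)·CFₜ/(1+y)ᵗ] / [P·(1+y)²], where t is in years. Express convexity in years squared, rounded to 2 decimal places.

20.93

With y = 0.0865:
  t   CF        PV=CF/(1+0.0865)^t    t·PV        t(t+1)·PV
  1     3,750.00     3,451.4496     3,451.4496       6,902.8992
  2     3,750.00     3,176.6678     6,353.3357      19,060.0070
  3     3,750.00     2,923.7624     8,771.2872      35,085.1487
  4     3,750.00     2,690.9916    10,763.9665      53,819.8324
  5    53,750.00    35,500.1195   177,500.5976   1,065,003.5858
  Σ                 47,742.9910   206,840.6366   1,179,871.4732
P = 47,742.9910.
Convexity = Σ t(t+1)·PV / [P·(1+y)²] = 1,179,871.4732 / (47,742.9910 × 1.180482) = 20.93465.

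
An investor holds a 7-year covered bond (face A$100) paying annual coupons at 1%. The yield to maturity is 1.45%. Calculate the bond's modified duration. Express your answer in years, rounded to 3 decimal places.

Periodic yield y = 0.0145. First find Macaulay duration:
  t   CF        PV=CF/(1+0.0145)^t    t·PV
  1         1.00         0.9857         0.9857
  2         1.00         0.9716         1.9432
  3         1.00         0.9577         2.8732
  4         1.00         0.9440         3.7762
  5         1.00         0.9306         4.6528
  6         1.00         0.9172         5.5035
  7       101.00        91.3181       639.2269
  Σ                     97.0250       658.9615
P = 97.0250; Macaulay duration = 658.9615 / 97.0250 = 6.79166 years.
Modified duration = D_Mac / (1 + y) = 6.79166 / 1.0145 = 6.69459 years.

6.695 years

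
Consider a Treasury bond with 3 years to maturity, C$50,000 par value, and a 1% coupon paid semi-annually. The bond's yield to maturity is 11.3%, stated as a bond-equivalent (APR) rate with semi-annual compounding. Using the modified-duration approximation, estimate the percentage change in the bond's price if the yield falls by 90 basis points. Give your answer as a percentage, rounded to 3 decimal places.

Periodic yield y = 0.0565. Modified duration first:
  t   CF        PV=CF/(1+0.0565)^t    t·PV
  1       250.00       236.6304       236.6304
  2       250.00       223.9758       447.9515
  3       250.00       211.9979       635.9936
  4       250.00       200.6606       802.6422
  5       250.00       189.9295       949.6477
  6    50,250.00    36,134.2511   216,805.5064
  Σ                 37,197.4452   219,878.3718
P = 37,197.4452; D_Mac = 5.91111 half-year periods = 2.95556 yrs; D_mod = 2.95556/(1+0.0565) = 2.79750 yrs.
ΔP/P ≈ -D_mod · Δy = -2.79750 × (-0.009) = +0.025177 = +2.5177%.

+2.518%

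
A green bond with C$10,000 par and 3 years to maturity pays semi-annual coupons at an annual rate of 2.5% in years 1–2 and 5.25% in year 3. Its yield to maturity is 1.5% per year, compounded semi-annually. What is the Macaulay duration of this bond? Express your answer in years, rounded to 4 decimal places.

2.9064 years

Periodic yield y = 0.0075. Discount each cash flow and weight by its period:
  t   CF        PV=CF/(1+0.0075)^t    t·PV
  1       125.00       124.0695       124.0695
  2       125.00       123.1459       246.2918
  3       125.00       122.2292       366.6875
  4       125.00       121.3193       485.2771
  5       262.50       252.8739     1,264.3696
  6    10,262.50     9,812.5717    58,875.4299
  Σ                 10,556.2094    61,362.1254
Price P = Σ PV = 10,556.2094.
Macaulay duration = Σ(t·PV) / P = 61,362.1254 / 10,556.2094 = 5.81289 half-year periods.
In years: 5.81289 / 2 = 2.90645 years.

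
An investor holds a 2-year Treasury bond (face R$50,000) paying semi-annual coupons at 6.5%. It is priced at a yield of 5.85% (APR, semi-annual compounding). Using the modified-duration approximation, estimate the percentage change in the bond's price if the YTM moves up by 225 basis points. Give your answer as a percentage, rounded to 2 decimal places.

-4.17%

Periodic yield y = 0.02925. Modified duration first:
  t   CF        PV=CF/(1+0.02925)^t    t·PV
  1     1,625.00     1,578.8195     1,578.8195
  2     1,625.00     1,533.9514     3,067.9029
  3     1,625.00     1,490.3585     4,471.0754
  4    51,625.00    46,001.9839   184,007.9357
  Σ                 50,605.1134   193,125.7336
P = 50,605.1134; D_Mac = 3.81633 half-year periods = 1.90816 yrs; D_mod = 1.90816/(1+0.02925) = 1.85394 yrs.
ΔP/P ≈ -D_mod · Δy = -1.85394 × (+0.0225) = -0.041714 = -4.1714%.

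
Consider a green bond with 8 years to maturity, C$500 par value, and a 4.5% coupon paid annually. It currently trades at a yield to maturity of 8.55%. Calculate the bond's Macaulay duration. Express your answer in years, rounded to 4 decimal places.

6.7115 years

Periodic yield y = 0.0855. Discount each cash flow and weight by its year:
  t   CF        PV=CF/(1+0.0855)^t    t·PV
  1        22.50        20.7278        20.7278
  2        22.50        19.0951        38.1903
  3        22.50        17.5911        52.7733
  4        22.50        16.2055        64.8221
  5        22.50        14.9291        74.6455
  6        22.50        13.7532        82.5192
  7        22.50        12.6699        88.6894
  8       522.50       271.0489     2,168.3913
  Σ                    386.0207     2,590.7588
Price P = Σ PV = 386.0207.
Macaulay duration = Σ(t·PV) / P = 2,590.7588 / 386.0207 = 6.71145 years.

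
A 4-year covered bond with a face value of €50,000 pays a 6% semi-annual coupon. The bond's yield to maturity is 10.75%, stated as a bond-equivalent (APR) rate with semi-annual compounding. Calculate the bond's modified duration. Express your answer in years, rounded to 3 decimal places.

3.393 years

Periodic yield y = 0.05375. First find Macaulay duration:
  t   CF        PV=CF/(1+0.05375)^t    t·PV
  1     1,500.00     1,423.4875     1,423.4875
  2     1,500.00     1,350.8779     2,701.7557
  3     1,500.00     1,281.9719     3,845.9156
  4     1,500.00     1,216.5807     4,866.3226
  5     1,500.00     1,154.5249     5,772.6247
  6     1,500.00     1,095.6346     6,573.8075
  7     1,500.00     1,039.7481     7,278.2369
  8    51,500.00    33,877.1235   271,016.9884
  Σ                 42,439.9491   303,479.1390
P = 42,439.9491; Macaulay duration = 303,479.1390 / 42,439.9491 = 7.15079 half-year periods = 3.57539 years.
Modified duration = D_Mac / (1 + y) = 3.57539 / 1.05375 = 3.39302 years.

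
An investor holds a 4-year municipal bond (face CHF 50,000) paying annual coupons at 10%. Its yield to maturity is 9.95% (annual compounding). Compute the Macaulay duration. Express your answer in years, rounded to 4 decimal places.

Periodic yield y = 0.0995. Discount each cash flow and weight by its year:
  t   CF        PV=CF/(1+0.0995)^t    t·PV
  1     5,000.00     4,547.5216     4,547.5216
  2     5,000.00     4,135.9905     8,271.9811
  3     5,000.00     3,761.7013    11,285.1038
  4    55,000.00    37,634.1191   150,536.4763
  Σ                 50,079.3325   174,641.0828
Price P = Σ PV = 50,079.3325.
Macaulay duration = Σ(t·PV) / P = 174,641.0828 / 50,079.3325 = 3.48729 years.

3.4873 years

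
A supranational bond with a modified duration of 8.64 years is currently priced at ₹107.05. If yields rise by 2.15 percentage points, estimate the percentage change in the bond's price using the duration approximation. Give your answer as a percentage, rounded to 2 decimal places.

-18.58%

Duration approximation: ΔP/P ≈ -D_mod · Δy = -8.64 × (+0.0215) = -0.185760.
As a percentage: -18.5760%.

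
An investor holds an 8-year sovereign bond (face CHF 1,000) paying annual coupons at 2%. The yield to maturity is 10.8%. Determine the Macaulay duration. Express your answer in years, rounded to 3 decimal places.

7.231 years

Periodic yield y = 0.108. Discount each cash flow and weight by its year:
  t   CF        PV=CF/(1+0.108)^t    t·PV
  1        20.00        18.0505        18.0505
  2        20.00        16.2911        32.5822
  3        20.00        14.7032        44.1095
  4        20.00        13.2700        53.0800
  5        20.00        11.9765        59.8827
  6        20.00        10.8091        64.8549
  7        20.00         9.7555        68.2888
  8     1,020.00       449.0370     3,592.2957
  Σ                    543.8930     3,933.1443
Price P = Σ PV = 543.8930.
Macaulay duration = Σ(t·PV) / P = 3,933.1443 / 543.8930 = 7.23147 years.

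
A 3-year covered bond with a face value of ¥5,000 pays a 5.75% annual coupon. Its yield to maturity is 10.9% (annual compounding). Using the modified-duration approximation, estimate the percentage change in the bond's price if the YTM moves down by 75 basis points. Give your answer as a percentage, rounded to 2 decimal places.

+1.91%

Periodic yield y = 0.109. Modified duration first:
  t   CF        PV=CF/(1+0.109)^t    t·PV
  1       287.50       259.2426       259.2426
  2       287.50       233.7625       467.5249
  3     5,287.50     3,876.6424    11,629.9272
  Σ                  4,369.6474    12,356.6947
P = 4,369.6474; D_Mac = 2.82785 yrs; D_mod = 2.82785/(1+0.109) = 2.54991 yrs.
ΔP/P ≈ -D_mod · Δy = -2.54991 × (-0.0075) = +0.019124 = +1.9124%.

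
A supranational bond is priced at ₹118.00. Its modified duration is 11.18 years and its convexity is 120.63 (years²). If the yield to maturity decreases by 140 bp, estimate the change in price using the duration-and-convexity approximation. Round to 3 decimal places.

+₹19.864

Duration effect: -D_mod·Δy = -11.18 × (-0.014) = +0.156520
Convexity effect: ½·C·(Δy)² = 0.5 × 120.63 × (-0.014)² = +0.01182174
ΔP/P ≈ +0.156520 + 0.01182174 = +0.16834174
ΔP ≈ 118.00 × (+0.16834174) = +19.86432532.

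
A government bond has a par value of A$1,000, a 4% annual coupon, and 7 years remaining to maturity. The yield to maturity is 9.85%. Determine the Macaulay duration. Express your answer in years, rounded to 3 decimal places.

6.075 years

Periodic yield y = 0.0985. Discount each cash flow and weight by its year:
  t   CF        PV=CF/(1+0.0985)^t    t·PV
  1        40.00        36.4133        36.4133
  2        40.00        33.1482        66.2964
  3        40.00        30.1759        90.5276
  4        40.00        27.4701       109.8803
  5        40.00        25.0069       125.0345
  6        40.00        22.7646       136.5875
  7     1,040.00       538.8066     3,771.6462
  Σ                    713.7855     4,336.3857
Price P = Σ PV = 713.7855.
Macaulay duration = Σ(t·PV) / P = 4,336.3857 / 713.7855 = 6.07519 years.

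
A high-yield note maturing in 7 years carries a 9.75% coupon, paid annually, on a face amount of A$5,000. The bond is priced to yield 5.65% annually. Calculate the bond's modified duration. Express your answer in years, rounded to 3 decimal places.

5.262 years

Periodic yield y = 0.0565. First find Macaulay duration:
  t   CF        PV=CF/(1+0.0565)^t    t·PV
  1       487.50       461.4292       461.4292
  2       487.50       436.7527       873.5054
  3       487.50       413.3959     1,240.1876
  4       487.50       391.2881     1,565.1523
  5       487.50       370.3626     1,851.8130
  6       487.50       350.5562     2,103.3370
  7     5,487.50     3,734.9778    26,144.8445
  Σ                  6,158.7624    34,240.2690
P = 6,158.7624; Macaulay duration = 34,240.2690 / 6,158.7624 = 5.55960 years.
Modified duration = D_Mac / (1 + y) = 5.55960 / 1.0565 = 5.26228 years.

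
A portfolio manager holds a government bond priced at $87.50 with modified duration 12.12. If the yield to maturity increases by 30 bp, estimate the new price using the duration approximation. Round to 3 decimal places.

Duration approximation: ΔP/P ≈ -D_mod · Δy = -12.12 × (+0.003) = -0.036360.
New price ≈ 87.50 × (1 - 0.036360) = 84.31850.

$84.319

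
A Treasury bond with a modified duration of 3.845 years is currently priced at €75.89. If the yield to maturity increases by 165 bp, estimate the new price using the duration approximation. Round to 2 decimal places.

Duration approximation: ΔP/P ≈ -D_mod · Δy = -3.845 × (+0.0165) = -0.0634425.
New price ≈ 75.89 × (1 - 0.0634425) = 71.075348675.

€71.08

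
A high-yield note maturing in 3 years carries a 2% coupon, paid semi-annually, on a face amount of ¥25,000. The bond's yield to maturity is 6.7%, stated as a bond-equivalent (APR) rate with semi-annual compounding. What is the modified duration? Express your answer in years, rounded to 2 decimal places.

2.83 years

Periodic yield y = 0.0335. First find Macaulay duration:
  t   CF        PV=CF/(1+0.0335)^t    t·PV
  1       250.00       241.8965       241.8965
  2       250.00       234.0556       468.1112
  3       250.00       226.4689       679.4067
  4       250.00       219.1281       876.5124
  5       250.00       212.0253     1,060.1263
  6    25,250.00    20,720.4173   124,322.5035
  Σ                 21,853.9916   127,648.5566
P = 21,853.9916; Macaulay duration = 127,648.5566 / 21,853.9916 = 5.84097 half-year periods = 2.92049 years.
Modified duration = D_Mac / (1 + y) = 2.92049 / 1.0335 = 2.82582 years.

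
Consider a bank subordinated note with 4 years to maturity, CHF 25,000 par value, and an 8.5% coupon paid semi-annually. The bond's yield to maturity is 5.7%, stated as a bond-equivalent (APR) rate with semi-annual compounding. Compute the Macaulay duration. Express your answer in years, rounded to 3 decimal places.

3.502 years

Periodic yield y = 0.0285. Discount each cash flow and weight by its period:
  t   CF        PV=CF/(1+0.0285)^t    t·PV
  1     1,062.50     1,033.0579     1,033.0579
  2     1,062.50     1,004.4316     2,008.8631
  3     1,062.50       976.5985     2,929.7955
  4     1,062.50       949.5367     3,798.1468
  5     1,062.50       923.2248     4,616.1240
  6     1,062.50       897.6420     5,385.8520
  7     1,062.50       872.7681     6,109.3767
  8    26,062.50    20,815.2535   166,522.0279
  Σ                 27,472.5130   192,403.2438
Price P = Σ PV = 27,472.5130.
Macaulay duration = Σ(t·PV) / P = 192,403.2438 / 27,472.5130 = 7.00348 half-year periods.
In years: 7.00348 / 2 = 3.50174 years.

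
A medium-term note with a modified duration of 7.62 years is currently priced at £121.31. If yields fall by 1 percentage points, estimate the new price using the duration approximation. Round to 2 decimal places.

Duration approximation: ΔP/P ≈ -D_mod · Δy = -7.62 × (-0.01) = +0.076200.
New price ≈ 121.31 × (1 + 0.076200) = 130.553822.

£130.55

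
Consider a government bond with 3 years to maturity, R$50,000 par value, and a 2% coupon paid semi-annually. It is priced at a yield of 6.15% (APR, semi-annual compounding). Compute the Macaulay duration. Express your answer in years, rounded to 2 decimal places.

Periodic yield y = 0.03075. Discount each cash flow and weight by its period:
  t   CF        PV=CF/(1+0.03075)^t    t·PV
  1       500.00       485.0837       485.0837
  2       500.00       470.6123       941.2247
  3       500.00       456.5727     1,369.7182
  4       500.00       442.9520     1,771.8079
  5       500.00       429.7375     2,148.6877
  6    50,500.00    42,108.6499   252,651.8995
  Σ                 44,393.6082   259,368.4216
Price P = Σ PV = 44,393.6082.
Macaulay duration = Σ(t·PV) / P = 259,368.4216 / 44,393.6082 = 5.84247 half-year periods.
In years: 5.84247 / 2 = 2.92124 years.

2.92 years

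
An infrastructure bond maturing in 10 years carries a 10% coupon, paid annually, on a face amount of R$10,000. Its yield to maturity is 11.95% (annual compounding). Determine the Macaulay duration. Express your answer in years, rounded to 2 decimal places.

6.56 years

Periodic yield y = 0.1195. Discount each cash flow and weight by its year:
  t   CF        PV=CF/(1+0.1195)^t    t·PV
  1     1,000.00       893.2559       893.2559
  2     1,000.00       797.9061     1,595.8123
  3     1,000.00       712.7344     2,138.2031
  4     1,000.00       636.6542     2,546.6168
  5     1,000.00       568.6951     2,843.4757
  6     1,000.00       507.9903     3,047.9418
  7     1,000.00       453.7653     3,176.3573
  8     1,000.00       405.3286     3,242.6286
  9     1,000.00       362.0621     3,258.5593
  10   11,000.00     3,557.5557    35,575.5568
  Σ                  8,895.9478    58,318.4075
Price P = Σ PV = 8,895.9478.
Macaulay duration = Σ(t·PV) / P = 58,318.4075 / 8,895.9478 = 6.55561 years.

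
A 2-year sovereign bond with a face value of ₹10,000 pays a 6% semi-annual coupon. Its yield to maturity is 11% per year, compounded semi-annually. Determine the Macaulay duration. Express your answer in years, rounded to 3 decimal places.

1.910 years

Periodic yield y = 0.055. Discount each cash flow and weight by its period:
  t   CF        PV=CF/(1+0.055)^t    t·PV
  1       300.00       284.3602       284.3602
  2       300.00       269.5357       539.0714
  3       300.00       255.4841       766.4523
  4    10,300.00     8,314.3325    33,257.3298
  Σ                  9,123.7125    34,847.2138
Price P = Σ PV = 9,123.7125.
Macaulay duration = Σ(t·PV) / P = 34,847.2138 / 9,123.7125 = 3.81941 half-year periods.
In years: 3.81941 / 2 = 1.90971 years.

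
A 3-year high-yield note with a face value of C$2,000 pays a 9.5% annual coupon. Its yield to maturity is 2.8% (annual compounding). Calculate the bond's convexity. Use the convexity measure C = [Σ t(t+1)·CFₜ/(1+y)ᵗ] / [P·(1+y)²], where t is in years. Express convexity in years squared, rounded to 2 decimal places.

10.19

With y = 0.028:
  t   CF        PV=CF/(1+0.028)^t    t·PV        t(t+1)·PV
  1       190.00       184.8249       184.8249         369.6498
  2       190.00       179.7908       359.5815       1,078.7446
  3     2,190.00     2,015.8804     6,047.6413      24,190.5653
  Σ                  2,380.4961     6,592.0477      25,638.9596
P = 2,380.4961.
Convexity = Σ t(t+1)·PV / [P·(1+y)²] = 25,638.9596 / (2,380.4961 × 1.056784) = 10.19170.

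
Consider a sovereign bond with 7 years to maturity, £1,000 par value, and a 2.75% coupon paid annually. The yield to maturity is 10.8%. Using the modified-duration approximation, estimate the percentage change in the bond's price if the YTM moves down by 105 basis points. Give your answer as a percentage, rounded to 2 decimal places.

+5.95%

Periodic yield y = 0.108. Modified duration first:
  t   CF        PV=CF/(1+0.108)^t    t·PV
  1        27.50        24.8195        24.8195
  2        27.50        22.4003        44.8005
  3        27.50        20.2168        60.6505
  4        27.50        18.2463        72.9850
  5        27.50        16.4677        82.3387
  6        27.50        14.8626        89.1755
  7     1,027.50       501.1913     3,508.3390
  Σ                    618.2045     3,883.1087
P = 618.2045; D_Mac = 6.28127 yrs; D_mod = 6.28127/(1+0.108) = 5.66902 yrs.
ΔP/P ≈ -D_mod · Δy = -5.66902 × (-0.0105) = +0.059525 = +5.9525%.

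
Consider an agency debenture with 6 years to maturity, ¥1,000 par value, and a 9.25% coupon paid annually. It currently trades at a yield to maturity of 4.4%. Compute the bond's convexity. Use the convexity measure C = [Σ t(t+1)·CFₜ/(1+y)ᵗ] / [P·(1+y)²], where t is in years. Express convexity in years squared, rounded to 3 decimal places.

29.993

With y = 0.044:
  t   CF        PV=CF/(1+0.044)^t    t·PV        t(t+1)·PV
  1        92.50        88.6015        88.6015         177.2031
  2        92.50        84.8674       169.7347         509.2042
  3        92.50        81.2906       243.8717         975.4870
  4        92.50        77.8645       311.4582       1,557.2909
  5        92.50        74.5829       372.9145       2,237.4869
  6     1,092.50       843.7591     5,062.5544      35,437.8809
  Σ                  1,250.9660     6,249.1351      40,894.5529
P = 1,250.9660.
Convexity = Σ t(t+1)·PV / [P·(1+y)²] = 40,894.5529 / (1,250.9660 × 1.089936) = 29.99293.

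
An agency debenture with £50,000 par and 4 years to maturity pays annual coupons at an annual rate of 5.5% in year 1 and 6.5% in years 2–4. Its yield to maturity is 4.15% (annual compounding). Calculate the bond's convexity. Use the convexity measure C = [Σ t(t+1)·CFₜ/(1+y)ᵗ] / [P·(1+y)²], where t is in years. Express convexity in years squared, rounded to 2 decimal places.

With y = 0.0415:
  t   CF        PV=CF/(1+0.0415)^t    t·PV        t(t+1)·PV
  1     2,750.00     2,640.4225     2,640.4225       5,280.8449
  2     3,250.00     2,996.1587     5,992.3174      17,976.9522
  3     3,250.00     2,876.7726     8,630.3179      34,521.2716
  4    53,250.00    45,256.6616   181,026.6465     905,133.2327
  Σ                 53,770.0154   198,289.7043     962,912.3013
P = 53,770.0154.
Convexity = Σ t(t+1)·PV / [P·(1+y)²] = 962,912.3013 / (53,770.0154 × 1.084722) = 16.50928.

16.51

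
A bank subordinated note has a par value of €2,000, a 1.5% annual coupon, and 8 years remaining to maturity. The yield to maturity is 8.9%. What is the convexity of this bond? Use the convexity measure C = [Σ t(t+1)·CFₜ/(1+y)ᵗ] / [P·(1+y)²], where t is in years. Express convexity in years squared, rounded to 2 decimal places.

With y = 0.089:
  t   CF        PV=CF/(1+0.089)^t    t·PV        t(t+1)·PV
  1        30.00        27.5482        27.5482          55.0964
  2        30.00        25.2968        50.5936         151.7808
  3        30.00        23.2294        69.6881         278.7526
  4        30.00        21.3309        85.3237         426.6185
  5        30.00        19.5876        97.9381         587.6289
  6        30.00        17.9868       107.9208         755.4457
  7        30.00        16.5168       115.6176         924.9412
  8     2,030.00     1,026.2969     8,210.3749      73,893.3739
  Σ                  1,177.7934     8,765.0051      77,073.6379
P = 1,177.7934.
Convexity = Σ t(t+1)·PV / [P·(1+y)²] = 77,073.6379 / (1,177.7934 × 1.185921) = 55.17991.

55.18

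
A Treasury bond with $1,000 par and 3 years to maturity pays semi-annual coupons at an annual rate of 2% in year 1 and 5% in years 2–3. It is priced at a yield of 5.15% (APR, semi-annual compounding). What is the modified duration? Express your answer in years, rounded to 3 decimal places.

2.812 years

Periodic yield y = 0.02575. First find Macaulay duration:
  t   CF        PV=CF/(1+0.02575)^t    t·PV
  1        10.00         9.7490         9.7490
  2        10.00         9.5042        19.0085
  3        25.00        23.1641        69.4923
  4        25.00        22.5826        90.3304
  5        25.00        22.0157       110.0785
  6     1,025.00       879.9839     5,279.9032
  Σ                    966.9995     5,578.5618
P = 966.9995; Macaulay duration = 5,578.5618 / 966.9995 = 5.76894 half-year periods = 2.88447 years.
Modified duration = D_Mac / (1 + y) = 2.88447 / 1.02575 = 2.81206 years.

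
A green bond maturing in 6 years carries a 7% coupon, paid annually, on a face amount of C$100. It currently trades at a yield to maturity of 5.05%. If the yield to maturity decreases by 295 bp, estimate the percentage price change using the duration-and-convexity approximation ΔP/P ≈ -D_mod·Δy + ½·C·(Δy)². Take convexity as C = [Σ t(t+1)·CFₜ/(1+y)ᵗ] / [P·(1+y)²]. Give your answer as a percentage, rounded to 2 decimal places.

With y = 0.0505:
  t   CF        PV=CF/(1+0.0505)^t    t·PV        t(t+1)·PV
  1         7.00         6.6635         6.6635          13.3270
  2         7.00         6.3432        12.6863          38.0590
  3         7.00         6.0382        18.1147          72.4588
  4         7.00         5.7480        22.9918         114.9592
  5         7.00         5.4716        27.3582         164.1493
  6       107.00        79.6173       477.7038       3,343.9265
  Σ                    109.8818       565.5184       3,746.8798
P = 109.8818; D_Mac = 5.14661 yrs; D_mod = 4.89920 yrs; C = 30.89953.
Duration effect: -4.89920 × (-0.0295) = +0.144526
Convexity effect: 0.5 × 30.89953 × (-0.0295)² = +0.0134452
ΔP/P ≈ +0.144526 + 0.0134452 = +0.157971 = +15.7971%.

+15.80%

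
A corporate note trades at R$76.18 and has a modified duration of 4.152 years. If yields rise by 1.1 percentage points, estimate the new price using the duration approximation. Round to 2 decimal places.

Duration approximation: ΔP/P ≈ -D_mod · Δy = -4.152 × (+0.011) = -0.045672.
New price ≈ 76.18 × (1 - 0.045672) = 72.70070704.

R$72.70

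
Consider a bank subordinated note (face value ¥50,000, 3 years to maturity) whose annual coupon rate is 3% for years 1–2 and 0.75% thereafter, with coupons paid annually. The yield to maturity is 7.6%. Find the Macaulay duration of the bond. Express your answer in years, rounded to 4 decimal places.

2.9053 years

Periodic yield y = 0.076. Discount each cash flow and weight by its year:
  t   CF        PV=CF/(1+0.076)^t    t·PV
  1     1,500.00     1,394.0520     1,394.0520
  2     1,500.00     1,295.5874     2,591.1748
  3    50,375.00    40,436.9364   121,310.8093
  Σ                 43,126.5759   125,296.0361
Price P = Σ PV = 43,126.5759.
Macaulay duration = Σ(t·PV) / P = 125,296.0361 / 43,126.5759 = 2.90531 years.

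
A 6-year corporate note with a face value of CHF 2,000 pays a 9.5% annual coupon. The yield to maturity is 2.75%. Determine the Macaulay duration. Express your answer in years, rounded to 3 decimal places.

Periodic yield y = 0.0275. Discount each cash flow and weight by its year:
  t   CF        PV=CF/(1+0.0275)^t    t·PV
  1       190.00       184.9148       184.9148
  2       190.00       179.9658       359.9316
  3       190.00       175.1492       525.4475
  4       190.00       170.4615       681.8460
  5       190.00       165.8993       829.4963
  6     2,190.00     1,861.0290    11,166.1738
  Σ                  2,737.4195    13,747.8100
Price P = Σ PV = 2,737.4195.
Macaulay duration = Σ(t·PV) / P = 13,747.8100 / 2,737.4195 = 5.02218 years.

5.022 years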